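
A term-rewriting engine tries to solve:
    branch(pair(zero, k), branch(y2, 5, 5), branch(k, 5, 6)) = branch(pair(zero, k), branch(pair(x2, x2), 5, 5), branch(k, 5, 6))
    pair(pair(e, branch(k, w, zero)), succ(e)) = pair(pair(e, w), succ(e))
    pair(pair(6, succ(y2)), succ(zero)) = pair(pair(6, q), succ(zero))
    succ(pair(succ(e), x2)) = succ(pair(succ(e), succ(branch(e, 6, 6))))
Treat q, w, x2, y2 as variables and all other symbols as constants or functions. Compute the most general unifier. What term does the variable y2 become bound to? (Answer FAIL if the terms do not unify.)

Decompose branch/3: pair(zero, k) = pair(zero, k),  branch(y2, 5, 5) = branch(pair(x2, x2), 5, 5),  branch(k, 5, 6) = branch(k, 5, 6).
Delete trivial equation pair(zero, k) = pair(zero, k).
Decompose branch/3: y2 = pair(x2, x2),  5 = 5,  5 = 5.
Bind y2 := pair(x2, x2); substituting into the one remaining equation that mentions y2 gives: pair(pair(6, succ(pair(x2, x2))), succ(zero)) = pair(pair(6, q), succ(zero)).
Delete trivial equation 5 = 5.
Delete trivial equation 5 = 5.
Delete trivial equation branch(k, 5, 6) = branch(k, 5, 6).
Decompose pair/2: pair(e, branch(k, w, zero)) = pair(e, w),  succ(e) = succ(e).
Decompose pair/2: e = e,  branch(k, w, zero) = w.
Delete trivial equation e = e.
Occurs check fails: w occurs in branch(k, w, zero); the equation w = branch(k, w, zero) has no finite solution.

FAIL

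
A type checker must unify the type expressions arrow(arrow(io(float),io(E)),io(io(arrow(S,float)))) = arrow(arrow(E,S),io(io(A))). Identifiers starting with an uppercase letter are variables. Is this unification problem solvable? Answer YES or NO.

Decompose arrow/2: arrow(io(float),io(E)) = arrow(E,S),  io(io(arrow(S,float))) = io(io(A)).
Decompose arrow/2: io(float) = E,  io(E) = S.
Bind E := io(float); substituting into the one remaining equation that mentions E gives: io(io(float)) = S.
Bind S := io(io(float)); substituting into the remaining equation gives: io(io(arrow(io(io(float)),float))) = io(io(A)).
Decompose io/1: io(arrow(io(io(float)),float)) = io(A).
Decompose io/1: arrow(io(io(float)),float) = A.
Bind A := arrow(io(io(float)),float).
No equations remain and no clash or occurs-check failure arose, so a unifier exists.

YES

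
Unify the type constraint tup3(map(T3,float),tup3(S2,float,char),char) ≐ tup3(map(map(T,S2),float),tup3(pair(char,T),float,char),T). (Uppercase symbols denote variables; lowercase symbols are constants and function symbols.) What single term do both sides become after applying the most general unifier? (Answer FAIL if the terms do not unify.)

tup3(map(map(char,pair(char,char)),float),tup3(pair(char,char),float,char),char)

Decompose tup3/3: map(T3,float) ≐ map(map(T,S2),float),  tup3(S2,float,char) ≐ tup3(pair(char,T),float,char),  char ≐ T.
Decompose map/2: T3 ≐ map(T,S2),  float ≐ float.
Bind T3 := map(T,S2); no other remaining equation mentions T3.
Delete trivial equation float ≐ float.
Decompose tup3/3: S2 ≐ pair(char,T),  float ≐ float,  char ≐ char.
Bind S2 := pair(char,T); no other remaining equation mentions S2. Substituting into the earlier binding gives T3 := map(T,pair(char,T)).
Delete trivial equation float ≐ float.
Delete trivial equation char ≐ char.
Bind T := char. Substituting into the earlier bindings gives T3 := map(char,pair(char,char)), S2 := pair(char,char).
Applying the MGU to either side gives tup3(map(map(char,pair(char,char)),float),tup3(pair(char,char),float,char),char).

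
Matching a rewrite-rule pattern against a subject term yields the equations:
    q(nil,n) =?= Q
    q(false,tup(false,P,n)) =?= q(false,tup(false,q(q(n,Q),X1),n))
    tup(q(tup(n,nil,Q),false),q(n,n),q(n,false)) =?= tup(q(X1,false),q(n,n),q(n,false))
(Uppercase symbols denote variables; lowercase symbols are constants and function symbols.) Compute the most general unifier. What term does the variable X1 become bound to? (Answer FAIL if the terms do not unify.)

tup(n,nil,q(nil,n))

Bind Q := q(nil,n); substituting into the remaining equations gives: q(false,tup(false,P,n)) =?= q(false,tup(false,q(q(n,q(nil,n)),X1),n)),  tup(q(tup(n,nil,q(nil,n)),false),q(n,n),q(n,false)) =?= tup(q(X1,false),q(n,n),q(n,false)).
Decompose q/2: false =?= false,  tup(false,P,n) =?= tup(false,q(q(n,q(nil,n)),X1),n).
Delete trivial equation false =?= false.
Decompose tup/3: false =?= false,  P =?= q(q(n,q(nil,n)),X1),  n =?= n.
Delete trivial equation false =?= false.
Bind P := q(q(n,q(nil,n)),X1); no other remaining equation mentions P.
Delete trivial equation n =?= n.
Decompose tup/3: q(tup(n,nil,q(nil,n)),false) =?= q(X1,false),  q(n,n) =?= q(n,n),  q(n,false) =?= q(n,false).
Decompose q/2: tup(n,nil,q(nil,n)) =?= X1,  false =?= false.
Bind X1 := tup(n,nil,q(nil,n)); no other remaining equation mentions X1. Substituting into the earlier binding gives P := q(q(n,q(nil,n)),tup(n,nil,q(nil,n))).
Delete trivial equation false =?= false.
Delete trivial equation q(n,n) =?= q(n,n).
Delete trivial equation q(n,false) =?= q(n,false).
MGU = { Q -> q(nil,n), P -> q(q(n,q(nil,n)),tup(n,nil,q(nil,n))), X1 -> tup(n,nil,q(nil,n)) }, so X1 -> tup(n,nil,q(nil,n)).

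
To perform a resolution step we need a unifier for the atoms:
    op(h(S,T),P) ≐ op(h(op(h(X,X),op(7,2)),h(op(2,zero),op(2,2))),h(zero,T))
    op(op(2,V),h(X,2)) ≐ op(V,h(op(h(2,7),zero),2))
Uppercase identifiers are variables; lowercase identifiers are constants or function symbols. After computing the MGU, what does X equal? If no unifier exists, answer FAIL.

Decompose op/2: h(S,T) ≐ h(op(h(X,X),op(7,2)),h(op(2,zero),op(2,2))),  P ≐ h(zero,T).
Decompose h/2: S ≐ op(h(X,X),op(7,2)),  T ≐ h(op(2,zero),op(2,2)).
Bind S := op(h(X,X),op(7,2)); no other remaining equation mentions S.
Bind T := h(op(2,zero),op(2,2)); substituting into the one remaining equation that mentions T gives: P ≐ h(zero,h(op(2,zero),op(2,2))).
Bind P := h(zero,h(op(2,zero),op(2,2))); no other remaining equation mentions P.
Decompose op/2: op(2,V) ≐ V,  h(X,2) ≐ h(op(h(2,7),zero),2).
Occurs check fails: V occurs in op(2,V); the equation V ≐ op(2,V) has no finite solution.

FAIL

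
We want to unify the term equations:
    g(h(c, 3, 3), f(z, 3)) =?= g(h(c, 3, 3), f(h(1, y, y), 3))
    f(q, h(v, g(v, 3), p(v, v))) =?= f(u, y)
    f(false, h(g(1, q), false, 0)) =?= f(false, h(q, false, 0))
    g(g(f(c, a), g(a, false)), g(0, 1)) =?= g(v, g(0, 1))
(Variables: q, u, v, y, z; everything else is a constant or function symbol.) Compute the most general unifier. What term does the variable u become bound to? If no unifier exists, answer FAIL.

Decompose g/2: h(c, 3, 3) =?= h(c, 3, 3),  f(z, 3) =?= f(h(1, y, y), 3).
Delete trivial equation h(c, 3, 3) =?= h(c, 3, 3).
Decompose f/2: z =?= h(1, y, y),  3 =?= 3.
Bind z := h(1, y, y); no other remaining equation mentions z.
Delete trivial equation 3 =?= 3.
Decompose f/2: q =?= u,  h(v, g(v, 3), p(v, v)) =?= y.
Bind q := u; substituting into the one remaining equation that mentions q gives: f(false, h(g(1, u), false, 0)) =?= f(false, h(u, false, 0)).
Bind y := h(v, g(v, 3), p(v, v)); no other remaining equation mentions y. Substituting into the earlier binding gives z := h(1, h(v, g(v, 3), p(v, v)), h(v, g(v, 3), p(v, v))).
Decompose f/2: false =?= false,  h(g(1, u), false, 0) =?= h(u, false, 0).
Delete trivial equation false =?= false.
Decompose h/3: g(1, u) =?= u,  false =?= false,  0 =?= 0.
Occurs check fails: u occurs in g(1, u); the equation u =?= g(1, u) has no finite solution.

FAIL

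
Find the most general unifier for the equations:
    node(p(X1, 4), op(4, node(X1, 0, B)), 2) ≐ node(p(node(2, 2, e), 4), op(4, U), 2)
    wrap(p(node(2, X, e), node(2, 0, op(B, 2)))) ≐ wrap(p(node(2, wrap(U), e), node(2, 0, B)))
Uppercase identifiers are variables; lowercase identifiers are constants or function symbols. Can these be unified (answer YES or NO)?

NO

Decompose node/3: p(X1, 4) ≐ p(node(2, 2, e), 4),  op(4, node(X1, 0, B)) ≐ op(4, U),  2 ≐ 2.
Decompose p/2: X1 ≐ node(2, 2, e),  4 ≐ 4.
Bind X1 := node(2, 2, e); substituting into the one remaining equation that mentions X1 gives: op(4, node(node(2, 2, e), 0, B)) ≐ op(4, U).
Delete trivial equation 4 ≐ 4.
Decompose op/2: 4 ≐ 4,  node(node(2, 2, e), 0, B) ≐ U.
Delete trivial equation 4 ≐ 4.
Bind U := node(node(2, 2, e), 0, B); substituting into the one remaining equation that mentions U gives: wrap(p(node(2, X, e), node(2, 0, op(B, 2)))) ≐ wrap(p(node(2, wrap(node(node(2, 2, e), 0, B)), e), node(2, 0, B))).
Delete trivial equation 2 ≐ 2.
Decompose wrap/1: p(node(2, X, e), node(2, 0, op(B, 2))) ≐ p(node(2, wrap(node(node(2, 2, e), 0, B)), e), node(2, 0, B)).
Decompose p/2: node(2, X, e) ≐ node(2, wrap(node(node(2, 2, e), 0, B)), e),  node(2, 0, op(B, 2)) ≐ node(2, 0, B).
Decompose node/3: 2 ≐ 2,  X ≐ wrap(node(node(2, 2, e), 0, B)),  e ≐ e.
Delete trivial equation 2 ≐ 2.
Bind X := wrap(node(node(2, 2, e), 0, B)); no other remaining equation mentions X.
Delete trivial equation e ≐ e.
Decompose node/3: 2 ≐ 2,  0 ≐ 0,  op(B, 2) ≐ B.
Delete trivial equation 2 ≐ 2.
Delete trivial equation 0 ≐ 0.
Occurs check fails: B occurs in op(B, 2); the equation B ≐ op(B, 2) has no finite solution.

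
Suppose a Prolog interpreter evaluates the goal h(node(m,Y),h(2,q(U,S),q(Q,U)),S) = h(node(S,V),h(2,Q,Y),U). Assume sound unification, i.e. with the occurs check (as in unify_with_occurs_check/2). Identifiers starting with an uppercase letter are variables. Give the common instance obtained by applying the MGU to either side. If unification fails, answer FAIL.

Decompose h/3: node(m,Y) = node(S,V),  h(2,q(U,S),q(Q,U)) = h(2,Q,Y),  S = U.
Decompose node/2: m = S,  Y = V.
Bind S := m; substituting into the 2 remaining equations that mention S gives: h(2,q(U,m),q(Q,U)) = h(2,Q,Y),  m = U.
Bind Y := V; substituting into the one remaining equation that mentions Y gives: h(2,q(U,m),q(Q,U)) = h(2,Q,V).
Decompose h/3: 2 = 2,  q(U,m) = Q,  q(Q,U) = V.
Delete trivial equation 2 = 2.
Bind Q := q(U,m); substituting into the one remaining equation that mentions Q gives: q(q(U,m),U) = V.
Bind V := q(q(U,m),U); no other remaining equation mentions V. Substituting into the earlier binding gives Y := q(q(U,m),U).
Bind U := m. Substituting into the earlier bindings gives Y := q(q(m,m),m), Q := q(m,m), V := q(q(m,m),m).
Applying the MGU to either side gives h(node(m,q(q(m,m),m)),h(2,q(m,m),q(q(m,m),m)),m).

h(node(m,q(q(m,m),m)),h(2,q(m,m),q(q(m,m),m)),m)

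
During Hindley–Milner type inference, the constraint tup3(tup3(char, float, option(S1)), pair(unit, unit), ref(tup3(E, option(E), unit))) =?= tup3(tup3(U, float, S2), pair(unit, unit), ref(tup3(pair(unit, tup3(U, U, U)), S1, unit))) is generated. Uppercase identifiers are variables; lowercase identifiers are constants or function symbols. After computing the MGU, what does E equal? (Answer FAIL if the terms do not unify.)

Decompose tup3/3: tup3(char, float, option(S1)) =?= tup3(U, float, S2),  pair(unit, unit) =?= pair(unit, unit),  ref(tup3(E, option(E), unit)) =?= ref(tup3(pair(unit, tup3(U, U, U)), S1, unit)).
Decompose tup3/3: char =?= U,  float =?= float,  option(S1) =?= S2.
Bind U := char; substituting into the one remaining equation that mentions U gives: ref(tup3(E, option(E), unit)) =?= ref(tup3(pair(unit, tup3(char, char, char)), S1, unit)).
Delete trivial equation float =?= float.
Bind S2 := option(S1); no other remaining equation mentions S2.
Delete trivial equation pair(unit, unit) =?= pair(unit, unit).
Decompose ref/1: tup3(E, option(E), unit) =?= tup3(pair(unit, tup3(char, char, char)), S1, unit).
Decompose tup3/3: E =?= pair(unit, tup3(char, char, char)),  option(E) =?= S1,  unit =?= unit.
Bind E := pair(unit, tup3(char, char, char)); substituting into the one remaining equation that mentions E gives: option(pair(unit, tup3(char, char, char))) =?= S1.
Bind S1 := option(pair(unit, tup3(char, char, char))); no other remaining equation mentions S1. Substituting into the earlier binding gives S2 := option(option(pair(unit, tup3(char, char, char)))).
Delete trivial equation unit =?= unit.
MGU = { U -> char, S2 -> option(option(pair(unit, tup3(char, char, char)))), E -> pair(unit, tup3(char, char, char)), S1 -> option(pair(unit, tup3(char, char, char))) }, so E -> pair(unit, tup3(char, char, char)).

pair(unit, tup3(char, char, char))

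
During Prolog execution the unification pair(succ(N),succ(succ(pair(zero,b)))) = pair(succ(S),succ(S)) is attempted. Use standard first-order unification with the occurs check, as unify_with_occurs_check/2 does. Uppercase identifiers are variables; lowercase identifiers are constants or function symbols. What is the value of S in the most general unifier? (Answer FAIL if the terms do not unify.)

Decompose pair/2: succ(N) = succ(S),  succ(succ(pair(zero,b))) = succ(S).
Decompose succ/1: N = S.
Bind N := S; no other remaining equation mentions N.
Decompose succ/1: succ(pair(zero,b)) = S.
Bind S := succ(pair(zero,b)). Substituting into the earlier binding gives N := succ(pair(zero,b)).
MGU = { N -> succ(pair(zero,b)), S -> succ(pair(zero,b)) }, so S -> succ(pair(zero,b)).

succ(pair(zero,b))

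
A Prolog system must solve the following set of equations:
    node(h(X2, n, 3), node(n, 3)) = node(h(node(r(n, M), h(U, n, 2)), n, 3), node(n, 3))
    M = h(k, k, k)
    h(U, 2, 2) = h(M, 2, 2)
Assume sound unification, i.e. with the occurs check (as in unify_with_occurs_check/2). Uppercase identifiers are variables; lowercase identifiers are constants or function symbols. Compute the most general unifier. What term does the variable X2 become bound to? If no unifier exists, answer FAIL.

Decompose node/2: h(X2, n, 3) = h(node(r(n, M), h(U, n, 2)), n, 3),  node(n, 3) = node(n, 3).
Decompose h/3: X2 = node(r(n, M), h(U, n, 2)),  n = n,  3 = 3.
Bind X2 := node(r(n, M), h(U, n, 2)); no other remaining equation mentions X2.
Delete trivial equation n = n.
Delete trivial equation 3 = 3.
Delete trivial equation node(n, 3) = node(n, 3).
Bind M := h(k, k, k); substituting into the remaining equation gives: h(U, 2, 2) = h(h(k, k, k), 2, 2). Substituting into the earlier binding gives X2 := node(r(n, h(k, k, k)), h(U, n, 2)).
Decompose h/3: U = h(k, k, k),  2 = 2,  2 = 2.
Bind U := h(k, k, k); no other remaining equation mentions U. Substituting into the earlier binding gives X2 := node(r(n, h(k, k, k)), h(h(k, k, k), n, 2)).
Delete trivial equation 2 = 2.
Delete trivial equation 2 = 2.
MGU = { X2 ↦ node(r(n, h(k, k, k)), h(h(k, k, k), n, 2)), M ↦ h(k, k, k), U ↦ h(k, k, k) }, so X2 ↦ node(r(n, h(k, k, k)), h(h(k, k, k), n, 2)).

node(r(n, h(k, k, k)), h(h(k, k, k), n, 2))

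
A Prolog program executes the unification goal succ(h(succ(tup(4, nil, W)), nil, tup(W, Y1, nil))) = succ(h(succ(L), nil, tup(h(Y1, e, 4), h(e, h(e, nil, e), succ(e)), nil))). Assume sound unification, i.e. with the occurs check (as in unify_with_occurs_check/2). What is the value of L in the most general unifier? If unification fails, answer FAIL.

tup(4, nil, h(h(e, h(e, nil, e), succ(e)), e, 4))

Decompose succ/1: h(succ(tup(4, nil, W)), nil, tup(W, Y1, nil)) = h(succ(L), nil, tup(h(Y1, e, 4), h(e, h(e, nil, e), succ(e)), nil)).
Decompose h/3: succ(tup(4, nil, W)) = succ(L),  nil = nil,  tup(W, Y1, nil) = tup(h(Y1, e, 4), h(e, h(e, nil, e), succ(e)), nil).
Decompose succ/1: tup(4, nil, W) = L.
Bind L := tup(4, nil, W); no other remaining equation mentions L.
Delete trivial equation nil = nil.
Decompose tup/3: W = h(Y1, e, 4),  Y1 = h(e, h(e, nil, e), succ(e)),  nil = nil.
Bind W := h(Y1, e, 4); no other remaining equation mentions W. Substituting into the earlier binding gives L := tup(4, nil, h(Y1, e, 4)).
Bind Y1 := h(e, h(e, nil, e), succ(e)); no other remaining equation mentions Y1. Substituting into the earlier bindings gives L := tup(4, nil, h(h(e, h(e, nil, e), succ(e)), e, 4)), W := h(h(e, h(e, nil, e), succ(e)), e, 4).
Delete trivial equation nil = nil.
MGU = { L ↦ tup(4, nil, h(h(e, h(e, nil, e), succ(e)), e, 4)), W ↦ h(h(e, h(e, nil, e), succ(e)), e, 4), Y1 ↦ h(e, h(e, nil, e), succ(e)) }, so L ↦ tup(4, nil, h(h(e, h(e, nil, e), succ(e)), e, 4)).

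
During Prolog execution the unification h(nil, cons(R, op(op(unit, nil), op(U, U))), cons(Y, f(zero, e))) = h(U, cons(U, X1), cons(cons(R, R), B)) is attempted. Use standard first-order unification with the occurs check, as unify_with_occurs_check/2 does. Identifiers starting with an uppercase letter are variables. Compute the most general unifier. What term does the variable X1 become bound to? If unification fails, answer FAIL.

Decompose h/3: nil = U,  cons(R, op(op(unit, nil), op(U, U))) = cons(U, X1),  cons(Y, f(zero, e)) = cons(cons(R, R), B).
Bind U := nil; substituting into the one remaining equation that mentions U gives: cons(R, op(op(unit, nil), op(nil, nil))) = cons(nil, X1).
Decompose cons/2: R = nil,  op(op(unit, nil), op(nil, nil)) = X1.
Bind R := nil; substituting into the one remaining equation that mentions R gives: cons(Y, f(zero, e)) = cons(cons(nil, nil), B).
Bind X1 := op(op(unit, nil), op(nil, nil)); no other remaining equation mentions X1.
Decompose cons/2: Y = cons(nil, nil),  f(zero, e) = B.
Bind Y := cons(nil, nil); no other remaining equation mentions Y.
Bind B := f(zero, e).
MGU = { U = nil, R = nil, X1 = op(op(unit, nil), op(nil, nil)), Y = cons(nil, nil), B = f(zero, e) }, so X1 = op(op(unit, nil), op(nil, nil)).

op(op(unit, nil), op(nil, nil))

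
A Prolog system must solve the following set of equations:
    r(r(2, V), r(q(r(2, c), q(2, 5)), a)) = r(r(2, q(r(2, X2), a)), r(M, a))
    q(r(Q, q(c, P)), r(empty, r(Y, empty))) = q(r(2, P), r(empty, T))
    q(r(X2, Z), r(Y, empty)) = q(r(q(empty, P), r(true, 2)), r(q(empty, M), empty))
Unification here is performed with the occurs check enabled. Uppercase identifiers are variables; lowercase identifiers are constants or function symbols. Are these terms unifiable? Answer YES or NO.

NO

Decompose r/2: r(2, V) = r(2, q(r(2, X2), a)),  r(q(r(2, c), q(2, 5)), a) = r(M, a).
Decompose r/2: 2 = 2,  V = q(r(2, X2), a).
Delete trivial equation 2 = 2.
Bind V := q(r(2, X2), a); no other remaining equation mentions V.
Decompose r/2: q(r(2, c), q(2, 5)) = M,  a = a.
Bind M := q(r(2, c), q(2, 5)); substituting into the one remaining equation that mentions M gives: q(r(X2, Z), r(Y, empty)) = q(r(q(empty, P), r(true, 2)), r(q(empty, q(r(2, c), q(2, 5))), empty)).
Delete trivial equation a = a.
Decompose q/2: r(Q, q(c, P)) = r(2, P),  r(empty, r(Y, empty)) = r(empty, T).
Decompose r/2: Q = 2,  q(c, P) = P.
Bind Q := 2; no other remaining equation mentions Q.
Occurs check fails: P occurs in q(c, P); the equation P = q(c, P) has no finite solution.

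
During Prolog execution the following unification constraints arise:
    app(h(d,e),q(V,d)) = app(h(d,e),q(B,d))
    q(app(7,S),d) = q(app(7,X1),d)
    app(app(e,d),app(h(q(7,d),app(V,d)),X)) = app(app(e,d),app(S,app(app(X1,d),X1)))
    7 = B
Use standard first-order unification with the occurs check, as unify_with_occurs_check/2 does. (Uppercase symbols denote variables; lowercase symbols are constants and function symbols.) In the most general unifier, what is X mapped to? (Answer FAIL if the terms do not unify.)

Decompose app/2: h(d,e) = h(d,e),  q(V,d) = q(B,d).
Delete trivial equation h(d,e) = h(d,e).
Decompose q/2: V = B,  d = d.
Bind V := B; substituting into the one remaining equation that mentions V gives: app(app(e,d),app(h(q(7,d),app(B,d)),X)) = app(app(e,d),app(S,app(app(X1,d),X1))).
Delete trivial equation d = d.
Decompose q/2: app(7,S) = app(7,X1),  d = d.
Decompose app/2: 7 = 7,  S = X1.
Delete trivial equation 7 = 7.
Bind S := X1; substituting into the one remaining equation that mentions S gives: app(app(e,d),app(h(q(7,d),app(B,d)),X)) = app(app(e,d),app(X1,app(app(X1,d),X1))).
Delete trivial equation d = d.
Decompose app/2: app(e,d) = app(e,d),  app(h(q(7,d),app(B,d)),X) = app(X1,app(app(X1,d),X1)).
Delete trivial equation app(e,d) = app(e,d).
Decompose app/2: h(q(7,d),app(B,d)) = X1,  X = app(app(X1,d),X1).
Bind X1 := h(q(7,d),app(B,d)); substituting into the one remaining equation that mentions X1 gives: X = app(app(h(q(7,d),app(B,d)),d),h(q(7,d),app(B,d))). Substituting into the earlier binding gives S := h(q(7,d),app(B,d)).
Bind X := app(app(h(q(7,d),app(B,d)),d),h(q(7,d),app(B,d))); no other remaining equation mentions X.
Bind B := 7. Substituting into the earlier bindings gives V := 7, S := h(q(7,d),app(7,d)), X1 := h(q(7,d),app(7,d)), X := app(app(h(q(7,d),app(7,d)),d),h(q(7,d),app(7,d))).
MGU = { V ↦ 7, S ↦ h(q(7,d),app(7,d)), X1 ↦ h(q(7,d),app(7,d)), X ↦ app(app(h(q(7,d),app(7,d)),d),h(q(7,d),app(7,d))), B ↦ 7 }, so X ↦ app(app(h(q(7,d),app(7,d)),d),h(q(7,d),app(7,d))).

app(app(h(q(7,d),app(7,d)),d),h(q(7,d),app(7,d)))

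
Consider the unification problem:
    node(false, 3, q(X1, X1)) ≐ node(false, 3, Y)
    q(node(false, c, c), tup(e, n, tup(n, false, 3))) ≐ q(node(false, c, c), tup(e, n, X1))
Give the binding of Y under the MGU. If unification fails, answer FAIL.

q(tup(n, false, 3), tup(n, false, 3))

Decompose node/3: false ≐ false,  3 ≐ 3,  q(X1, X1) ≐ Y.
Delete trivial equation false ≐ false.
Delete trivial equation 3 ≐ 3.
Bind Y := q(X1, X1); no other remaining equation mentions Y.
Decompose q/2: node(false, c, c) ≐ node(false, c, c),  tup(e, n, tup(n, false, 3)) ≐ tup(e, n, X1).
Delete trivial equation node(false, c, c) ≐ node(false, c, c).
Decompose tup/3: e ≐ e,  n ≐ n,  tup(n, false, 3) ≐ X1.
Delete trivial equation e ≐ e.
Delete trivial equation n ≐ n.
Bind X1 := tup(n, false, 3). Substituting into the earlier binding gives Y := q(tup(n, false, 3), tup(n, false, 3)).
MGU = { Y ↦ q(tup(n, false, 3), tup(n, false, 3)), X1 ↦ tup(n, false, 3) }, so Y ↦ q(tup(n, false, 3), tup(n, false, 3)).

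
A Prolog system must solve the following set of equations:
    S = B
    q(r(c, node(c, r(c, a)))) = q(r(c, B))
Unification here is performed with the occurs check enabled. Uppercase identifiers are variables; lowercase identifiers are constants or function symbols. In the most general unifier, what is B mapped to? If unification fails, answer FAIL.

Bind S := B; no other remaining equation mentions S.
Decompose q/1: r(c, node(c, r(c, a))) = r(c, B).
Decompose r/2: c = c,  node(c, r(c, a)) = B.
Delete trivial equation c = c.
Bind B := node(c, r(c, a)). Substituting into the earlier binding gives S := node(c, r(c, a)).
MGU = { S = node(c, r(c, a)), B = node(c, r(c, a)) }, so B = node(c, r(c, a)).

node(c, r(c, a))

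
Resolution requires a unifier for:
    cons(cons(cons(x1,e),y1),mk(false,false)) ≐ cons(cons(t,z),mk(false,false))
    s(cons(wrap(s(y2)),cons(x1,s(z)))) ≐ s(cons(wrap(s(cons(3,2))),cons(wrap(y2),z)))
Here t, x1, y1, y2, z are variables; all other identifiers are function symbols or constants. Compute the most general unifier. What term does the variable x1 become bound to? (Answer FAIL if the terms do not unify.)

FAIL

Decompose cons/2: cons(cons(x1,e),y1) ≐ cons(t,z),  mk(false,false) ≐ mk(false,false).
Decompose cons/2: cons(x1,e) ≐ t,  y1 ≐ z.
Bind t := cons(x1,e); no other remaining equation mentions t.
Bind y1 := z; no other remaining equation mentions y1.
Delete trivial equation mk(false,false) ≐ mk(false,false).
Decompose s/1: cons(wrap(s(y2)),cons(x1,s(z))) ≐ cons(wrap(s(cons(3,2))),cons(wrap(y2),z)).
Decompose cons/2: wrap(s(y2)) ≐ wrap(s(cons(3,2))),  cons(x1,s(z)) ≐ cons(wrap(y2),z).
Decompose wrap/1: s(y2) ≐ s(cons(3,2)).
Decompose s/1: y2 ≐ cons(3,2).
Bind y2 := cons(3,2); substituting into the remaining equation gives: cons(x1,s(z)) ≐ cons(wrap(cons(3,2)),z).
Decompose cons/2: x1 ≐ wrap(cons(3,2)),  s(z) ≐ z.
Bind x1 := wrap(cons(3,2)); no other remaining equation mentions x1. Substituting into the earlier binding gives t := cons(wrap(cons(3,2)),e).
Occurs check fails: z occurs in s(z); the equation z ≐ s(z) has no finite solution.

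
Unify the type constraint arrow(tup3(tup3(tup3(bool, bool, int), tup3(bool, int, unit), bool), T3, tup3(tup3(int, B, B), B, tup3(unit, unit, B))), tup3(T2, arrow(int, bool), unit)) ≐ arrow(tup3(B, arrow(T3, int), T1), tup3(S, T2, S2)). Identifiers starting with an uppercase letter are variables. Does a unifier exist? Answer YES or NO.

Decompose arrow/2: tup3(tup3(tup3(bool, bool, int), tup3(bool, int, unit), bool), T3, tup3(tup3(int, B, B), B, tup3(unit, unit, B))) ≐ tup3(B, arrow(T3, int), T1),  tup3(T2, arrow(int, bool), unit) ≐ tup3(S, T2, S2).
Decompose tup3/3: tup3(tup3(bool, bool, int), tup3(bool, int, unit), bool) ≐ B,  T3 ≐ arrow(T3, int),  tup3(tup3(int, B, B), B, tup3(unit, unit, B)) ≐ T1.
Bind B := tup3(tup3(bool, bool, int), tup3(bool, int, unit), bool); substituting into the one remaining equation that mentions B gives: tup3(tup3(int, tup3(tup3(bool, bool, int), tup3(bool, int, unit), bool), tup3(tup3(bool, bool, int), tup3(bool, int, unit), bool)), tup3(tup3(bool, bool, int), tup3(bool, int, unit), bool), tup3(unit, unit, tup3(tup3(bool, bool, int), tup3(bool, int, unit), bool))) ≐ T1.
Occurs check fails: T3 occurs in arrow(T3, int); the equation T3 ≐ arrow(T3, int) has no finite solution.

NO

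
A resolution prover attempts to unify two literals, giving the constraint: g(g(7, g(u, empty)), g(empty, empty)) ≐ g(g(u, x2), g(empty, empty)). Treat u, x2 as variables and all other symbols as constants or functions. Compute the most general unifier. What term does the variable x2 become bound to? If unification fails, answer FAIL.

Decompose g/2: g(7, g(u, empty)) ≐ g(u, x2),  g(empty, empty) ≐ g(empty, empty).
Decompose g/2: 7 ≐ u,  g(u, empty) ≐ x2.
Bind u := 7; substituting into the one remaining equation that mentions u gives: g(7, empty) ≐ x2.
Bind x2 := g(7, empty); no other remaining equation mentions x2.
Delete trivial equation g(empty, empty) ≐ g(empty, empty).
MGU = { u := 7, x2 := g(7, empty) }, so x2 := g(7, empty).

g(7, empty)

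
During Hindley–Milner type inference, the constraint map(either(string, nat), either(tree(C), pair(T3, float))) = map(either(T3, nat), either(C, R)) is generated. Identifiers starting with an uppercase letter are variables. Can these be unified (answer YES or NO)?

NO

Decompose map/2: either(string, nat) = either(T3, nat),  either(tree(C), pair(T3, float)) = either(C, R).
Decompose either/2: string = T3,  nat = nat.
Bind T3 := string; substituting into the one remaining equation that mentions T3 gives: either(tree(C), pair(string, float)) = either(C, R).
Delete trivial equation nat = nat.
Decompose either/2: tree(C) = C,  pair(string, float) = R.
Occurs check fails: C occurs in tree(C); the equation C = tree(C) has no finite solution.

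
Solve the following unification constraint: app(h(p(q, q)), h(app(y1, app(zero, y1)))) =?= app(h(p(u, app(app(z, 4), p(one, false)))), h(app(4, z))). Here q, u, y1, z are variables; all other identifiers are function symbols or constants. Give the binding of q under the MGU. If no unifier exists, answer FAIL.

Decompose app/2: h(p(q, q)) =?= h(p(u, app(app(z, 4), p(one, false)))),  h(app(y1, app(zero, y1))) =?= h(app(4, z)).
Decompose h/1: p(q, q) =?= p(u, app(app(z, 4), p(one, false))).
Decompose p/2: q =?= u,  q =?= app(app(z, 4), p(one, false)).
Bind q := u; substituting into the one remaining equation that mentions q gives: u =?= app(app(z, 4), p(one, false)).
Bind u := app(app(z, 4), p(one, false)); no other remaining equation mentions u. Substituting into the earlier binding gives q := app(app(z, 4), p(one, false)).
Decompose h/1: app(y1, app(zero, y1)) =?= app(4, z).
Decompose app/2: y1 =?= 4,  app(zero, y1) =?= z.
Bind y1 := 4; substituting into the remaining equation gives: app(zero, 4) =?= z.
Bind z := app(zero, 4). Substituting into the earlier bindings gives q := app(app(app(zero, 4), 4), p(one, false)), u := app(app(app(zero, 4), 4), p(one, false)).
MGU = { q -> app(app(app(zero, 4), 4), p(one, false)), u -> app(app(app(zero, 4), 4), p(one, false)), y1 -> 4, z -> app(zero, 4) }, so q -> app(app(app(zero, 4), 4), p(one, false)).

app(app(app(zero, 4), 4), p(one, false))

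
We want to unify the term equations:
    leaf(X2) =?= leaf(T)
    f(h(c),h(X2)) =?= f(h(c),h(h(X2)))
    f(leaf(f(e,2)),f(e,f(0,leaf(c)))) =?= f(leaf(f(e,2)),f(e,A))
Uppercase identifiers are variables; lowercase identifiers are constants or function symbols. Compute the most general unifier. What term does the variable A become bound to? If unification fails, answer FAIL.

FAIL

Decompose leaf/1: X2 =?= T.
Bind X2 := T; substituting into the one remaining equation that mentions X2 gives: f(h(c),h(T)) =?= f(h(c),h(h(T))).
Decompose f/2: h(c) =?= h(c),  h(T) =?= h(h(T)).
Delete trivial equation h(c) =?= h(c).
Decompose h/1: T =?= h(T).
Occurs check fails: T occurs in h(T); the equation T =?= h(T) has no finite solution.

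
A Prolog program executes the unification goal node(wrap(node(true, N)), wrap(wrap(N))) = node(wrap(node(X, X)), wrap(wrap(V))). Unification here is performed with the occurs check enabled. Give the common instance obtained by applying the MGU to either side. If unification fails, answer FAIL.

node(wrap(node(true, true)), wrap(wrap(true)))

Decompose node/2: wrap(node(true, N)) = wrap(node(X, X)),  wrap(wrap(N)) = wrap(wrap(V)).
Decompose wrap/1: node(true, N) = node(X, X).
Decompose node/2: true = X,  N = X.
Bind X := true; substituting into the one remaining equation that mentions X gives: N = true.
Bind N := true; substituting into the remaining equation gives: wrap(wrap(true)) = wrap(wrap(V)).
Decompose wrap/1: wrap(true) = wrap(V).
Decompose wrap/1: true = V.
Bind V := true.
Applying the MGU to either side gives node(wrap(node(true, true)), wrap(wrap(true))).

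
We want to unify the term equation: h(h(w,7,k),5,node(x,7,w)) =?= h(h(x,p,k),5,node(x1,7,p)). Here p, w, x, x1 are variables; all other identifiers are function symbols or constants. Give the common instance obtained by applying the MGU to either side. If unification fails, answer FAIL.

h(h(7,7,k),5,node(7,7,7))

Decompose h/3: h(w,7,k) =?= h(x,p,k),  5 =?= 5,  node(x,7,w) =?= node(x1,7,p).
Decompose h/3: w =?= x,  7 =?= p,  k =?= k.
Bind w := x; substituting into the one remaining equation that mentions w gives: node(x,7,x) =?= node(x1,7,p).
Bind p := 7; substituting into the one remaining equation that mentions p gives: node(x,7,x) =?= node(x1,7,7).
Delete trivial equation k =?= k.
Delete trivial equation 5 =?= 5.
Decompose node/3: x =?= x1,  7 =?= 7,  x =?= 7.
Bind x := x1; substituting into the one remaining equation that mentions x gives: x1 =?= 7. Substituting into the earlier binding gives w := x1.
Delete trivial equation 7 =?= 7.
Bind x1 := 7. Substituting into the earlier bindings gives w := 7, x := 7.
Applying the MGU to either side gives h(h(7,7,k),5,node(7,7,7)).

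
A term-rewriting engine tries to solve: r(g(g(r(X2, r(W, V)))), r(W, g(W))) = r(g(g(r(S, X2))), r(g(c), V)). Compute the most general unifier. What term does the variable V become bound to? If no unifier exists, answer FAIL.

Decompose r/2: g(g(r(X2, r(W, V)))) = g(g(r(S, X2))),  r(W, g(W)) = r(g(c), V).
Decompose g/1: g(r(X2, r(W, V))) = g(r(S, X2)).
Decompose g/1: r(X2, r(W, V)) = r(S, X2).
Decompose r/2: X2 = S,  r(W, V) = X2.
Bind X2 := S; substituting into the one remaining equation that mentions X2 gives: r(W, V) = S.
Bind S := r(W, V); no other remaining equation mentions S. Substituting into the earlier binding gives X2 := r(W, V).
Decompose r/2: W = g(c),  g(W) = V.
Bind W := g(c); substituting into the remaining equation gives: g(g(c)) = V. Substituting into the earlier bindings gives X2 := r(g(c), V), S := r(g(c), V).
Bind V := g(g(c)). Substituting into the earlier bindings gives X2 := r(g(c), g(g(c))), S := r(g(c), g(g(c))).
MGU = { X2 := r(g(c), g(g(c))), S := r(g(c), g(g(c))), W := g(c), V := g(g(c)) }, so V := g(g(c)).

g(g(c))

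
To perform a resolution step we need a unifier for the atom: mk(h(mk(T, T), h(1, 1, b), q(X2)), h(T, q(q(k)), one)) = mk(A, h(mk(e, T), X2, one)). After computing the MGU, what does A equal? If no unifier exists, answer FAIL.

Decompose mk/2: h(mk(T, T), h(1, 1, b), q(X2)) = A,  h(T, q(q(k)), one) = h(mk(e, T), X2, one).
Bind A := h(mk(T, T), h(1, 1, b), q(X2)); no other remaining equation mentions A.
Decompose h/3: T = mk(e, T),  q(q(k)) = X2,  one = one.
Occurs check fails: T occurs in mk(e, T); the equation T = mk(e, T) has no finite solution.

FAIL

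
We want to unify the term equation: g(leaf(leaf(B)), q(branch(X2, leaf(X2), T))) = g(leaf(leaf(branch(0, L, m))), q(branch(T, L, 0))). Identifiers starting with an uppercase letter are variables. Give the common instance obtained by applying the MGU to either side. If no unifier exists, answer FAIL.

g(leaf(leaf(branch(0, leaf(0), m))), q(branch(0, leaf(0), 0)))

Decompose g/2: leaf(leaf(B)) = leaf(leaf(branch(0, L, m))),  q(branch(X2, leaf(X2), T)) = q(branch(T, L, 0)).
Decompose leaf/1: leaf(B) = leaf(branch(0, L, m)).
Decompose leaf/1: B = branch(0, L, m).
Bind B := branch(0, L, m); no other remaining equation mentions B.
Decompose q/1: branch(X2, leaf(X2), T) = branch(T, L, 0).
Decompose branch/3: X2 = T,  leaf(X2) = L,  T = 0.
Bind X2 := T; substituting into the one remaining equation that mentions X2 gives: leaf(T) = L.
Bind L := leaf(T); no other remaining equation mentions L. Substituting into the earlier binding gives B := branch(0, leaf(T), m).
Bind T := 0. Substituting into the earlier bindings gives B := branch(0, leaf(0), m), X2 := 0, L := leaf(0).
Applying the MGU to either side gives g(leaf(leaf(branch(0, leaf(0), m))), q(branch(0, leaf(0), 0))).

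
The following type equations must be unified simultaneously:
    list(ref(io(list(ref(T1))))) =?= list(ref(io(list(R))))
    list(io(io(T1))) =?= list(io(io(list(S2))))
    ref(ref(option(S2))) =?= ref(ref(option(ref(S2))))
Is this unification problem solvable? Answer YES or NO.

Decompose list/1: ref(io(list(ref(T1)))) =?= ref(io(list(R))).
Decompose ref/1: io(list(ref(T1))) =?= io(list(R)).
Decompose io/1: list(ref(T1)) =?= list(R).
Decompose list/1: ref(T1) =?= R.
Bind R := ref(T1); no other remaining equation mentions R.
Decompose list/1: io(io(T1)) =?= io(io(list(S2))).
Decompose io/1: io(T1) =?= io(list(S2)).
Decompose io/1: T1 =?= list(S2).
Bind T1 := list(S2); no other remaining equation mentions T1. Substituting into the earlier binding gives R := ref(list(S2)).
Decompose ref/1: ref(option(S2)) =?= ref(option(ref(S2))).
Decompose ref/1: option(S2) =?= option(ref(S2)).
Decompose option/1: S2 =?= ref(S2).
Occurs check fails: S2 occurs in ref(S2); the equation S2 =?= ref(S2) has no finite solution.

NO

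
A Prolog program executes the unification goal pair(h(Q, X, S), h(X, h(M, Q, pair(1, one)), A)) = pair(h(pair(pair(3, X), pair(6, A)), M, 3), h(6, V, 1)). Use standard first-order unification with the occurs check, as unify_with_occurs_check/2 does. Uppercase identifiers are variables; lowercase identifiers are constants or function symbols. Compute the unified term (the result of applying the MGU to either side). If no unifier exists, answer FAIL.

Decompose pair/2: h(Q, X, S) = h(pair(pair(3, X), pair(6, A)), M, 3),  h(X, h(M, Q, pair(1, one)), A) = h(6, V, 1).
Decompose h/3: Q = pair(pair(3, X), pair(6, A)),  X = M,  S = 3.
Bind Q := pair(pair(3, X), pair(6, A)); substituting into the one remaining equation that mentions Q gives: h(X, h(M, pair(pair(3, X), pair(6, A)), pair(1, one)), A) = h(6, V, 1).
Bind X := M; substituting into the one remaining equation that mentions X gives: h(M, h(M, pair(pair(3, M), pair(6, A)), pair(1, one)), A) = h(6, V, 1). Substituting into the earlier binding gives Q := pair(pair(3, M), pair(6, A)).
Bind S := 3; no other remaining equation mentions S.
Decompose h/3: M = 6,  h(M, pair(pair(3, M), pair(6, A)), pair(1, one)) = V,  A = 1.
Bind M := 6; substituting into the one remaining equation that mentions M gives: h(6, pair(pair(3, 6), pair(6, A)), pair(1, one)) = V. Substituting into the earlier bindings gives Q := pair(pair(3, 6), pair(6, A)), X := 6.
Bind V := h(6, pair(pair(3, 6), pair(6, A)), pair(1, one)); no other remaining equation mentions V.
Bind A := 1. Substituting into the earlier bindings gives Q := pair(pair(3, 6), pair(6, 1)), V := h(6, pair(pair(3, 6), pair(6, 1)), pair(1, one)).
Applying the MGU to either side gives pair(h(pair(pair(3, 6), pair(6, 1)), 6, 3), h(6, h(6, pair(pair(3, 6), pair(6, 1)), pair(1, one)), 1)).

pair(h(pair(pair(3, 6), pair(6, 1)), 6, 3), h(6, h(6, pair(pair(3, 6), pair(6, 1)), pair(1, one)), 1))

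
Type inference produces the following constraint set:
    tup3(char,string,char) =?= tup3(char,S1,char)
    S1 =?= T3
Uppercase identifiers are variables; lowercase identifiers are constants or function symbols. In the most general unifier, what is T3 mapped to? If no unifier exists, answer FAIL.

string

Decompose tup3/3: char =?= char,  string =?= S1,  char =?= char.
Delete trivial equation char =?= char.
Bind S1 := string; substituting into the one remaining equation that mentions S1 gives: string =?= T3.
Delete trivial equation char =?= char.
Bind T3 := string.
MGU = { S1 -> string, T3 -> string }, so T3 -> string.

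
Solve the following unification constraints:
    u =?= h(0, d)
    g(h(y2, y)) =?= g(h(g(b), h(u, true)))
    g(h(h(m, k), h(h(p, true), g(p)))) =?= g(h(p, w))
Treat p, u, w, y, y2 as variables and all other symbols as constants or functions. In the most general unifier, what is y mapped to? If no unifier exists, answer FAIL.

Bind u := h(0, d); substituting into the one remaining equation that mentions u gives: g(h(y2, y)) =?= g(h(g(b), h(h(0, d), true))).
Decompose g/1: h(y2, y) =?= h(g(b), h(h(0, d), true)).
Decompose h/2: y2 =?= g(b),  y =?= h(h(0, d), true).
Bind y2 := g(b); no other remaining equation mentions y2.
Bind y := h(h(0, d), true); no other remaining equation mentions y.
Decompose g/1: h(h(m, k), h(h(p, true), g(p))) =?= h(p, w).
Decompose h/2: h(m, k) =?= p,  h(h(p, true), g(p)) =?= w.
Bind p := h(m, k); substituting into the remaining equation gives: h(h(h(m, k), true), g(h(m, k))) =?= w.
Bind w := h(h(h(m, k), true), g(h(m, k))).
MGU = { u := h(0, d), y2 := g(b), y := h(h(0, d), true), p := h(m, k), w := h(h(h(m, k), true), g(h(m, k))) }, so y := h(h(0, d), true).

h(h(0, d), true)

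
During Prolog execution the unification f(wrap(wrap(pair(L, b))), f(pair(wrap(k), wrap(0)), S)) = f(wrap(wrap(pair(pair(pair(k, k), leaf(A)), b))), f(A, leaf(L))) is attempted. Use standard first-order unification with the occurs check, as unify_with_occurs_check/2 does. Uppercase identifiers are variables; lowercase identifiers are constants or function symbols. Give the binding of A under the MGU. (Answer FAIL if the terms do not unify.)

pair(wrap(k), wrap(0))

Decompose f/2: wrap(wrap(pair(L, b))) = wrap(wrap(pair(pair(pair(k, k), leaf(A)), b))),  f(pair(wrap(k), wrap(0)), S) = f(A, leaf(L)).
Decompose wrap/1: wrap(pair(L, b)) = wrap(pair(pair(pair(k, k), leaf(A)), b)).
Decompose wrap/1: pair(L, b) = pair(pair(pair(k, k), leaf(A)), b).
Decompose pair/2: L = pair(pair(k, k), leaf(A)),  b = b.
Bind L := pair(pair(k, k), leaf(A)); substituting into the one remaining equation that mentions L gives: f(pair(wrap(k), wrap(0)), S) = f(A, leaf(pair(pair(k, k), leaf(A)))).
Delete trivial equation b = b.
Decompose f/2: pair(wrap(k), wrap(0)) = A,  S = leaf(pair(pair(k, k), leaf(A))).
Bind A := pair(wrap(k), wrap(0)); substituting into the remaining equation gives: S = leaf(pair(pair(k, k), leaf(pair(wrap(k), wrap(0))))). Substituting into the earlier binding gives L := pair(pair(k, k), leaf(pair(wrap(k), wrap(0)))).
Bind S := leaf(pair(pair(k, k), leaf(pair(wrap(k), wrap(0))))).
MGU = { L -> pair(pair(k, k), leaf(pair(wrap(k), wrap(0)))), A -> pair(wrap(k), wrap(0)), S -> leaf(pair(pair(k, k), leaf(pair(wrap(k), wrap(0))))) }, so A -> pair(wrap(k), wrap(0)).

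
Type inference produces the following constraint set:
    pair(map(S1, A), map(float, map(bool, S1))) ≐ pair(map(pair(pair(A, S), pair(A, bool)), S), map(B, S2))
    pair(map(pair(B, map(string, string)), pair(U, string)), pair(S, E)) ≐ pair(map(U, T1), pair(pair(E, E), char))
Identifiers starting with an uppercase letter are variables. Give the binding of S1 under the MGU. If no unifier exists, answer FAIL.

Decompose pair/2: map(S1, A) ≐ map(pair(pair(A, S), pair(A, bool)), S),  map(float, map(bool, S1)) ≐ map(B, S2).
Decompose map/2: S1 ≐ pair(pair(A, S), pair(A, bool)),  A ≐ S.
Bind S1 := pair(pair(A, S), pair(A, bool)); substituting into the one remaining equation that mentions S1 gives: map(float, map(bool, pair(pair(A, S), pair(A, bool)))) ≐ map(B, S2).
Bind A := S; substituting into the one remaining equation that mentions A gives: map(float, map(bool, pair(pair(S, S), pair(S, bool)))) ≐ map(B, S2). Substituting into the earlier binding gives S1 := pair(pair(S, S), pair(S, bool)).
Decompose map/2: float ≐ B,  map(bool, pair(pair(S, S), pair(S, bool))) ≐ S2.
Bind B := float; substituting into the one remaining equation that mentions B gives: pair(map(pair(float, map(string, string)), pair(U, string)), pair(S, E)) ≐ pair(map(U, T1), pair(pair(E, E), char)).
Bind S2 := map(bool, pair(pair(S, S), pair(S, bool))); no other remaining equation mentions S2.
Decompose pair/2: map(pair(float, map(string, string)), pair(U, string)) ≐ map(U, T1),  pair(S, E) ≐ pair(pair(E, E), char).
Decompose map/2: pair(float, map(string, string)) ≐ U,  pair(U, string) ≐ T1.
Bind U := pair(float, map(string, string)); substituting into the one remaining equation that mentions U gives: pair(pair(float, map(string, string)), string) ≐ T1.
Bind T1 := pair(pair(float, map(string, string)), string); no other remaining equation mentions T1.
Decompose pair/2: S ≐ pair(E, E),  E ≐ char.
Bind S := pair(E, E); no other remaining equation mentions S. Substituting into the earlier bindings gives S1 := pair(pair(pair(E, E), pair(E, E)), pair(pair(E, E), bool)), A := pair(E, E), S2 := map(bool, pair(pair(pair(E, E), pair(E, E)), pair(pair(E, E), bool))).
Bind E := char. Substituting into the earlier bindings gives S1 := pair(pair(pair(char, char), pair(char, char)), pair(pair(char, char), bool)), A := pair(char, char), S2 := map(bool, pair(pair(pair(char, char), pair(char, char)), pair(pair(char, char), bool))), S := pair(char, char).
MGU = { S1 ↦ pair(pair(pair(char, char), pair(char, char)), pair(pair(char, char), bool)), A ↦ pair(char, char), B ↦ float, S2 ↦ map(bool, pair(pair(pair(char, char), pair(char, char)), pair(pair(char, char), bool))), U ↦ pair(float, map(string, string)), T1 ↦ pair(pair(float, map(string, string)), string), S ↦ pair(char, char), E ↦ char }, so S1 ↦ pair(pair(pair(char, char), pair(char, char)), pair(pair(char, char), bool)).

pair(pair(pair(char, char), pair(char, char)), pair(pair(char, char), bool))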